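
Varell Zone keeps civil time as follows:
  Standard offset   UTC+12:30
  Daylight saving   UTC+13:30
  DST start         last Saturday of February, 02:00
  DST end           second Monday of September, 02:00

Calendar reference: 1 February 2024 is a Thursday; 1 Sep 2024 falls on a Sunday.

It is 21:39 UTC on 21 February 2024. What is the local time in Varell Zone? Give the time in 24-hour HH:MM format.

10:09

1 February 2024 is a Thursday, so Saturdays fall on 3, 10, 17, 24; the last is February 24.
1 September 2024 is a Sunday, so the first Monday is September 2 and the second is September 9.
At the standard offset (UTC+12:30), 21:39 UTC + 12h30m = 10:09 Varell Zone standard time (rolling into the next day, 22 February 2024).
The standard-time date in Varell Zone, 22 February 2024, does not fall between 24 February and 9 September, so daylight saving is not in effect and Varell Zone is at UTC+12:30.
21:39 UTC + 12h30m = 10:09 local (rolling into the next day, 22 February 2024).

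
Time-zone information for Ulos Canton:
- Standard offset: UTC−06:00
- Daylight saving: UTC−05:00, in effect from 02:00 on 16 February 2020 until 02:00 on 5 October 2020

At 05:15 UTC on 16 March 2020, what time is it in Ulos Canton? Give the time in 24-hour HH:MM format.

At the standard offset (UTC−06:00), 05:15 UTC − 6h = 23:15 Ulos Canton standard time (rolling into the previous day, 15 March 2020).
Daylight saving runs 16 February – 5 October; the standard-time date in Ulos Canton, 15 March 2020, is inside that window, so Ulos Canton is at UTC−05:00.
05:15 UTC − 5h = 00:15 local.

00:15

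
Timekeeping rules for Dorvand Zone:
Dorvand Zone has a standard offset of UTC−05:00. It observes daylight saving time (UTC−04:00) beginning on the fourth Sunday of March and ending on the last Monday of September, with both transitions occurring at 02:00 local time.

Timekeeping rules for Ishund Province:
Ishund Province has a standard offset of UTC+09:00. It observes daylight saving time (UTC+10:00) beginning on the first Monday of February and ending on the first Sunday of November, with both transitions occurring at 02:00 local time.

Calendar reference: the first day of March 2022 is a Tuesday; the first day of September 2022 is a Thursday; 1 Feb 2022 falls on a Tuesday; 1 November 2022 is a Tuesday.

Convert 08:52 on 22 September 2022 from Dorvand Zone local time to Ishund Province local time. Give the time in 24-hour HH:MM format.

22:52

1 March 2022 is a Tuesday, so the first Sunday is March 6 and the fourth is March 27.
1 September 2022 is a Thursday, so Mondays fall on 5, 12, 19, 26; the last is September 26.
22 September 2022 falls between 27 March and 26 September, so daylight saving is in effect and Dorvand Zone is at UTC−04:00.
08:52 Dorvand Zone + 4h = 12:52 UTC.
1 February 2022 is a Tuesday, so the first Monday is February 7.
1 November 2022 is a Tuesday, so the first Sunday is November 6.
At the standard offset (UTC+09:00), 12:52 UTC + 9h = 21:52 Ishund Province standard time.
The standard-time date in Ishund Province, 22 September 2022, lies within the daylight-saving period (7 February – 6 November), so Ishund Province is on daylight time, UTC+10:00.
12:52 UTC + 10h = 22:52 Ishund Province.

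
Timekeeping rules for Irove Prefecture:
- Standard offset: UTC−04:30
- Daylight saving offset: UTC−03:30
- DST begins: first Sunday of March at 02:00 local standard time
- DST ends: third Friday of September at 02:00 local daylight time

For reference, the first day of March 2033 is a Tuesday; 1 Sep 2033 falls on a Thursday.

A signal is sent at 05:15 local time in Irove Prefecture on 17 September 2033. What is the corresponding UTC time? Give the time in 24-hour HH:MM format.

09:45

1 March 2033 is a Tuesday, so the first Sunday is March 6.
1 September 2033 is a Thursday, so the first Friday is September 2 and the third is September 16.
17 September 2033 does not fall between 6 March and 16 September, so daylight saving is not in effect and Irove Prefecture is at UTC−04:30.
05:15 local + 4h30m = 09:45 UTC.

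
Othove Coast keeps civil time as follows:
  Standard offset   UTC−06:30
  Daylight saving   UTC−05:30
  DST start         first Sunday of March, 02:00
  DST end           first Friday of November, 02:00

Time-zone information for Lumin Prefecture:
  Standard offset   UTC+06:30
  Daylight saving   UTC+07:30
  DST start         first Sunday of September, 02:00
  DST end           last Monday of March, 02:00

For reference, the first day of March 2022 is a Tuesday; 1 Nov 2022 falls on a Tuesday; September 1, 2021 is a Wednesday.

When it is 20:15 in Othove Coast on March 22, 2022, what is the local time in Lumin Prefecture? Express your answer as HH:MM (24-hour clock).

1 March 2022 is a Tuesday, so the first Sunday is March 6.
1 November 2022 is a Tuesday, so the first Friday is November 4.
Daylight saving runs 6 March – 4 November; March 22, 2022 is inside that window, so Othove Coast is at UTC−05:30.
20:15 Othove Coast + 5h30m = 01:45 UTC (rolling into the next day, 23 March 2022).
1 September 2021 is a Wednesday, so the first Sunday is September 5.
1 March 2022 is a Tuesday, so Mondays fall on 7, 14, 21, 28; the last is March 28.
At the standard offset (UTC+06:30), 01:45 UTC + 6h30m = 08:15 Lumin Prefecture standard time.
Daylight saving runs 5 September 2021 – 28 March 2022; the standard-time date in Lumin Prefecture, March 23, 2022, is inside that window, so Lumin Prefecture is at UTC+07:30.
01:45 UTC + 7h30m = 09:15 Lumin Prefecture.

09:15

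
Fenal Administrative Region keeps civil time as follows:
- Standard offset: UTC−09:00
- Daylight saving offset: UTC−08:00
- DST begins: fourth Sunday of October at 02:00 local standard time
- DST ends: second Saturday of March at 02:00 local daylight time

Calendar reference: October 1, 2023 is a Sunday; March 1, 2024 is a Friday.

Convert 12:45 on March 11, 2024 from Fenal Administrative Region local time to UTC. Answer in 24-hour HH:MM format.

1 October 2023 is a Sunday, so the first Sunday is October 1 and the fourth is October 22.
1 March 2024 is a Friday, so the first Saturday is March 2 and the second is March 9.
March 11, 2024 does not fall between 22 October 2023 and 9 March 2024, so daylight saving is not in effect and Fenal Administrative Region is at UTC−09:00.
12:45 local + 9h = 21:45 UTC.

21:45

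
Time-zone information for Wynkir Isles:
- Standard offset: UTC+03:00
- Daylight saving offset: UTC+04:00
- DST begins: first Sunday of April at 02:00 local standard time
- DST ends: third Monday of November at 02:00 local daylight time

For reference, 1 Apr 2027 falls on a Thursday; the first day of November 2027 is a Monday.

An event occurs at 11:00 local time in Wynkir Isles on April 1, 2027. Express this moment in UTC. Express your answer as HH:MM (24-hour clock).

1 April 2027 is a Thursday, so the first Sunday is April 4.
1 November 2027 is a Monday, so the first Monday is November 1 and the third is November 15.
April 1, 2027 does not fall between 4 April and 15 November, so daylight saving is not in effect and Wynkir Isles is at UTC+03:00.
11:00 local − 3h = 08:00 UTC.

08:00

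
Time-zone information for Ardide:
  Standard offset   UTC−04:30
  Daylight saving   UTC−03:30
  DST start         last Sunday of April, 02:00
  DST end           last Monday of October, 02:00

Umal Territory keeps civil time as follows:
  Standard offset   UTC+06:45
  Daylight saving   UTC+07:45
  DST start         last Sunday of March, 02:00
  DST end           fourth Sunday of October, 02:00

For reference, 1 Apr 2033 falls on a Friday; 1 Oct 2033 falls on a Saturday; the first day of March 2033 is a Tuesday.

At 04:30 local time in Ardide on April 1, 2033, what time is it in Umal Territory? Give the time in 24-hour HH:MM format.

1 April 2033 is a Friday, so Sundays fall on 3, 10, 17, 24; the last is April 24.
1 October 2033 is a Saturday, so Mondays fall on 3, 10, 17, 24, 31; the last is October 31.
Daylight saving runs 24 April – 31 October; April 1, 2033 is outside that window, so Ardide is on standard time at UTC−04:30.
04:30 Ardide + 4h30m = 09:00 UTC.
1 March 2033 is a Tuesday, so Sundays fall on 6, 13, 20, 27; the last is March 27.
1 October 2033 is a Saturday, so the first Sunday is October 2 and the fourth is October 23.
At the standard offset (UTC+06:45), 09:00 UTC + 6h45m = 15:45 Umal Territory standard time.
The standard-time date in Umal Territory, April 1, 2033, lies within the daylight-saving period (27 March – 23 October), so Umal Territory is on daylight time, UTC+07:45.
09:00 UTC + 7h45m = 16:45 Umal Territory.

16:45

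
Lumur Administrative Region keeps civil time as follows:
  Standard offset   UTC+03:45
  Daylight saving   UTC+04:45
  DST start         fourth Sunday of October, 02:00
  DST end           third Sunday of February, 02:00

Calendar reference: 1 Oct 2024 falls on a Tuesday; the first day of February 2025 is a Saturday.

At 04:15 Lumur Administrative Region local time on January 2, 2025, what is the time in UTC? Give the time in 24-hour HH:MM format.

1 October 2024 is a Tuesday, so the first Sunday is October 6 and the fourth is October 27.
1 February 2025 is a Saturday, so the first Sunday is February 2 and the third is February 16.
January 2, 2025 falls between 27 October 2024 and 16 February 2025, so daylight saving is in effect and Lumur Administrative Region is at UTC+04:45.
04:15 local − 4h45m = 23:30 UTC (rolling into the previous day, 1 January 2025).

23:30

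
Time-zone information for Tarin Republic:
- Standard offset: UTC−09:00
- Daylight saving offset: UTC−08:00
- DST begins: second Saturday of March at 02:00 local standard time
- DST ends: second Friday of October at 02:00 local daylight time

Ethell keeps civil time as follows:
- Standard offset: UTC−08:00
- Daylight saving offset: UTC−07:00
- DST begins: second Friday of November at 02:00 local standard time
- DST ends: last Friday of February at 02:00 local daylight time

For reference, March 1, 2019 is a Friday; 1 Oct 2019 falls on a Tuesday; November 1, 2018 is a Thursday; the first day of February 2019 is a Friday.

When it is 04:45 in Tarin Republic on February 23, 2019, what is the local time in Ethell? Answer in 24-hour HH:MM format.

05:45

1 March 2019 is a Friday, so the first Saturday is March 2 and the second is March 9.
1 October 2019 is a Tuesday, so the first Friday is October 4 and the second is October 11.
February 23, 2019 is outside the daylight-saving period (9 March – 11 October), so Tarin Republic is on standard time, UTC−09:00.
04:45 Tarin Republic + 9h = 13:45 UTC.
1 November 2018 is a Thursday, so the first Friday is November 2 and the second is November 9.
1 February 2019 is a Friday, so Fridays fall on 1, 8, 15, 22; the last is February 22.
At the standard offset (UTC−08:00), 13:45 UTC − 8h = 05:45 Ethell standard time.
The standard-time date in Ethell, February 23, 2019, is outside the daylight-saving period (9 November 2018 – 22 February 2019), so Ethell is on standard time, UTC−08:00.
13:45 UTC − 8h = 05:45 Ethell.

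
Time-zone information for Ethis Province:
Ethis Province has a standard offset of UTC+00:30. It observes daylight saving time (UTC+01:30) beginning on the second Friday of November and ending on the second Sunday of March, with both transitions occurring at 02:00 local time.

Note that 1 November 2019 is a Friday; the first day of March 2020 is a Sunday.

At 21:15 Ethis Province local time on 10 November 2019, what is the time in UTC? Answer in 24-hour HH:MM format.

19:45

1 November 2019 is a Friday, so the first Friday is November 1 and the second is November 8.
1 March 2020 is a Sunday, so the first Sunday is March 1 and the second is March 8.
10 November 2019 falls between 8 November 2019 and 8 March 2020, so daylight saving is in effect and Ethis Province is at UTC+01:30.
21:15 local − 1h30m = 19:45 UTC.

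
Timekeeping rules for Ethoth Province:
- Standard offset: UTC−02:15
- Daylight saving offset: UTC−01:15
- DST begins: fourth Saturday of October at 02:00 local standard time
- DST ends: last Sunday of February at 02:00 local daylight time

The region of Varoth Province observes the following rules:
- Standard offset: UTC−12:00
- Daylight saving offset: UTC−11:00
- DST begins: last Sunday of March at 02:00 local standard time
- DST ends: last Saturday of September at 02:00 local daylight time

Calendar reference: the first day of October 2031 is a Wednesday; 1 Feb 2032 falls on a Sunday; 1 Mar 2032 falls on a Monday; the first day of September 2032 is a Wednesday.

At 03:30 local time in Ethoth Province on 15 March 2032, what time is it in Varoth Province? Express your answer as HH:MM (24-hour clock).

1 October 2031 is a Wednesday, so the first Saturday is October 4 and the fourth is October 25.
1 February 2032 is a Sunday, so Sundays fall on 1, 8, 15, 22, 29; the last is February 29.
Daylight saving runs 25 October 2031 – 29 February 2032; 15 March 2032 is outside that window, so Ethoth Province is on standard time at UTC−02:15.
03:30 Ethoth Province + 2h15m = 05:45 UTC.
1 March 2032 is a Monday, so Sundays fall on 7, 14, 21, 28; the last is March 28.
1 September 2032 is a Wednesday, so Saturdays fall on 4, 11, 18, 25; the last is September 25.
At the standard offset (UTC−12:00), 05:45 UTC − 12h = 17:45 Varoth Province standard time (rolling into the previous day, 14 March 2032).
Daylight saving runs 28 March – 25 September; the standard-time date in Varoth Province, 14 March 2032, is outside that window, so Varoth Province is on standard time at UTC−12:00.
05:45 UTC − 12h = 17:45 Varoth Province (rolling into the previous day, 14 March 2032).

17:45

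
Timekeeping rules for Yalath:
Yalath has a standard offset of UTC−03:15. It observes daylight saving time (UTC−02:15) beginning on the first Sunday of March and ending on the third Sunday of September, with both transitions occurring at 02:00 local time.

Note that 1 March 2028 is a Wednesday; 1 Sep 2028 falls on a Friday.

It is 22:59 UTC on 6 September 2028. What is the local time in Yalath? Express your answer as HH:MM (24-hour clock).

1 March 2028 is a Wednesday, so the first Sunday is March 5.
1 September 2028 is a Friday, so the first Sunday is September 3 and the third is September 17.
At the standard offset (UTC−03:15), 22:59 UTC − 3h15m = 19:44 Yalath standard time.
The standard-time date in Yalath, 6 September 2028, falls between 5 March and 17 September, so daylight saving is in effect and Yalath is at UTC−02:15.
22:59 UTC − 2h15m = 20:44 local.

20:44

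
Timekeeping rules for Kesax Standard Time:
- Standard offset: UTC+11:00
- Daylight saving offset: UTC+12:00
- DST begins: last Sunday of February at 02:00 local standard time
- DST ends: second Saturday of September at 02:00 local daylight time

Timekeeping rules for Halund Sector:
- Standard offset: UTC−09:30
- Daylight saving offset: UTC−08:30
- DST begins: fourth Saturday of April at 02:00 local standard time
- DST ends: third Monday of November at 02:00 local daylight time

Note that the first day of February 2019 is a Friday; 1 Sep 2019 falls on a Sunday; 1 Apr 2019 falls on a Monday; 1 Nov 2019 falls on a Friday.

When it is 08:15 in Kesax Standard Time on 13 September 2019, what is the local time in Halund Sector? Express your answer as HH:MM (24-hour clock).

1 February 2019 is a Friday, so Sundays fall on 3, 10, 17, 24; the last is February 24.
1 September 2019 is a Sunday, so the first Saturday is September 7 and the second is September 14.
13 September 2019 falls between 24 February and 14 September, so daylight saving is in effect and Kesax Standard Time is at UTC+12:00.
08:15 Kesax Standard Time − 12h = 20:15 UTC (rolling into the previous day, 12 September 2019).
1 April 2019 is a Monday, so the first Saturday is April 6 and the fourth is April 27.
1 November 2019 is a Friday, so the first Monday is November 4 and the third is November 18.
At the standard offset (UTC−09:30), 20:15 UTC − 9h30m = 10:45 Halund Sector standard time.
The standard-time date in Halund Sector, 12 September 2019, falls between 27 April and 18 November, so daylight saving is in effect and Halund Sector is at UTC−08:30.
20:15 UTC − 8h30m = 11:45 Halund Sector.

11:45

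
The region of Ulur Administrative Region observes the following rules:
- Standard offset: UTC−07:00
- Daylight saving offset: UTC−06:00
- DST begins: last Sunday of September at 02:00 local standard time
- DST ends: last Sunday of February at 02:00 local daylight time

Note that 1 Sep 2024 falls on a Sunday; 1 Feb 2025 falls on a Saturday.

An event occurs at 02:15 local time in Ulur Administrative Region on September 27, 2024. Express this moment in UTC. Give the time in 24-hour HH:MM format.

1 September 2024 is a Sunday, so Sundays fall on 1, 8, 15, 22, 29; the last is September 29.
1 February 2025 is a Saturday, so Sundays fall on 2, 9, 16, 23; the last is February 23.
September 27, 2024 is outside the daylight-saving period (29 September 2024 – 23 February 2025), so Ulur Administrative Region is on standard time, UTC−07:00.
02:15 local + 7h = 09:15 UTC.

09:15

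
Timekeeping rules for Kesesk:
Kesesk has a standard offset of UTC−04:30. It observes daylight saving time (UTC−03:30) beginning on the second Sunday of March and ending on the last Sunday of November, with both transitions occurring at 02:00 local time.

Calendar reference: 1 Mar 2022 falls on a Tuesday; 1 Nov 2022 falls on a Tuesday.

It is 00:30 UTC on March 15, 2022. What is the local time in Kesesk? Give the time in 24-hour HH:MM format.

21:00

1 March 2022 is a Tuesday, so the first Sunday is March 6 and the second is March 13.
1 November 2022 is a Tuesday, so Sundays fall on 6, 13, 20, 27; the last is November 27.
At the standard offset (UTC−04:30), 00:30 UTC − 4h30m = 20:00 Kesesk standard time (rolling into the previous day, 14 March 2022).
The standard-time date in Kesesk, March 14, 2022, lies within the daylight-saving period (13 March – 27 November), so Kesesk is on daylight time, UTC−03:30.
00:30 UTC − 3h30m = 21:00 local (rolling into the previous day, 14 March 2022).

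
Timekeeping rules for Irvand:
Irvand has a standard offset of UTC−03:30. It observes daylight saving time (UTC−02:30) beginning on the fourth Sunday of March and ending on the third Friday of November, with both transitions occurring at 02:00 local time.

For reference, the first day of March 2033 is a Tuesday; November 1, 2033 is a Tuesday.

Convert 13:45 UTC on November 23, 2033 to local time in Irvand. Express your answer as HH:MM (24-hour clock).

10:15

1 March 2033 is a Tuesday, so the first Sunday is March 6 and the fourth is March 27.
1 November 2033 is a Tuesday, so the first Friday is November 4 and the third is November 18.
At the standard offset (UTC−03:30), 13:45 UTC − 3h30m = 10:15 Irvand standard time.
Daylight saving runs 27 March – 18 November; the standard-time date in Irvand, November 23, 2033, is outside that window, so Irvand is on standard time at UTC−03:30.
13:45 UTC − 3h30m = 10:15 local.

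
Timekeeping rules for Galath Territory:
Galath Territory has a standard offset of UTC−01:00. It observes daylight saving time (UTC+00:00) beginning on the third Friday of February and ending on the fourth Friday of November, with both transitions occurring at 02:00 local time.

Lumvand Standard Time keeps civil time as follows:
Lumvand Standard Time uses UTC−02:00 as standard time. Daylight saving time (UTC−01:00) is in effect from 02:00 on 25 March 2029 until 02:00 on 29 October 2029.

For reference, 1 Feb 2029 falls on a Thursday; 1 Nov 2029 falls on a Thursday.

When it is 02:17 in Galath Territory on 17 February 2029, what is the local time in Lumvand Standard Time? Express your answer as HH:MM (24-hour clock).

1 February 2029 is a Thursday, so the first Friday is February 2 and the third is February 16.
1 November 2029 is a Thursday, so the first Friday is November 2 and the fourth is November 23.
17 February 2029 falls between 16 February and 23 November, so daylight saving is in effect and Galath Territory is at UTC+00:00.
02:17 Galath Territory − 0h = 02:17 UTC.
At the standard offset (UTC−02:00), 02:17 UTC − 2h = 00:17 Lumvand Standard Time standard time.
Daylight saving runs 25 March – 29 October; the standard-time date in Lumvand Standard Time, 17 February 2029, is outside that window, so Lumvand Standard Time is on standard time at UTC−02:00.
02:17 UTC − 2h = 00:17 Lumvand Standard Time.

00:17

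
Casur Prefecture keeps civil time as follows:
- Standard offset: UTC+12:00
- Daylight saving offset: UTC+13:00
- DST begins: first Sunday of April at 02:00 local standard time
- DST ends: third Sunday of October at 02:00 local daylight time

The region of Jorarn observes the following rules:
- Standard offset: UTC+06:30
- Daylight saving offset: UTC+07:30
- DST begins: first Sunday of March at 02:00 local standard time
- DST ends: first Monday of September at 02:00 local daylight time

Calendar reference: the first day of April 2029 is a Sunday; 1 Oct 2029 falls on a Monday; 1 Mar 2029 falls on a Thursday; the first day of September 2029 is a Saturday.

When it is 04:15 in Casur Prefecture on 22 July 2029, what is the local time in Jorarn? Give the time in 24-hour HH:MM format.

22:45

1 April 2029 is a Sunday, so the first Sunday is April 1.
1 October 2029 is a Monday, so the first Sunday is October 7 and the third is October 21.
22 July 2029 falls between 1 April and 21 October, so daylight saving is in effect and Casur Prefecture is at UTC+13:00.
04:15 Casur Prefecture − 13h = 15:15 UTC (rolling into the previous day, 21 July 2029).
1 March 2029 is a Thursday, so the first Sunday is March 4.
1 September 2029 is a Saturday, so the first Monday is September 3.
At the standard offset (UTC+06:30), 15:15 UTC + 6h30m = 21:45 Jorarn standard time.
Daylight saving runs 4 March – 3 September; the standard-time date in Jorarn, 21 July 2029, is inside that window, so Jorarn is at UTC+07:30.
15:15 UTC + 7h30m = 22:45 Jorarn.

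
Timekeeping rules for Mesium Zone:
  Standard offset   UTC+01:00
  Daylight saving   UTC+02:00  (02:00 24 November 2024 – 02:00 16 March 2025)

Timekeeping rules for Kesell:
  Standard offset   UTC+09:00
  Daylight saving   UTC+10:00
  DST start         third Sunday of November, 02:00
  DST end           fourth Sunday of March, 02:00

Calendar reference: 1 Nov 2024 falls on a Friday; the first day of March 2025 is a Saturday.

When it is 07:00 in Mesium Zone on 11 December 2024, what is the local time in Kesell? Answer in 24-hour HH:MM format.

15:00

Daylight saving runs 24 November 2024 – 16 March 2025; 11 December 2024 is inside that window, so Mesium Zone is at UTC+02:00.
07:00 Mesium Zone − 2h = 05:00 UTC.
1 November 2024 is a Friday, so the first Sunday is November 3 and the third is November 17.
1 March 2025 is a Saturday, so the first Sunday is March 2 and the fourth is March 23.
At the standard offset (UTC+09:00), 05:00 UTC + 9h = 14:00 Kesell standard time.
The standard-time date in Kesell, 11 December 2024, falls between 17 November 2024 and 23 March 2025, so daylight saving is in effect and Kesell is at UTC+10:00.
05:00 UTC + 10h = 15:00 Kesell.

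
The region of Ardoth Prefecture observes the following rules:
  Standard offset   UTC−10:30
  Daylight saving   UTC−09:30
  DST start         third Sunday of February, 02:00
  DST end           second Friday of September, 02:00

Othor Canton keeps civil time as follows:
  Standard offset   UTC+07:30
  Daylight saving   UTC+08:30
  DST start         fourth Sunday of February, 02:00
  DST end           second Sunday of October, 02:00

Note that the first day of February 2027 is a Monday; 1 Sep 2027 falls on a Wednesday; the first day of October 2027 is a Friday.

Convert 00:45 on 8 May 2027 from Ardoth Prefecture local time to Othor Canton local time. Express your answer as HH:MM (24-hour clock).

1 February 2027 is a Monday, so the first Sunday is February 7 and the third is February 21.
1 September 2027 is a Wednesday, so the first Friday is September 3 and the second is September 10.
8 May 2027 falls between 21 February and 10 September, so daylight saving is in effect and Ardoth Prefecture is at UTC−09:30.
00:45 Ardoth Prefecture + 9h30m = 10:15 UTC.
1 February 2027 is a Monday, so the first Sunday is February 7 and the fourth is February 28.
1 October 2027 is a Friday, so the first Sunday is October 3 and the second is October 10.
At the standard offset (UTC+07:30), 10:15 UTC + 7h30m = 17:45 Othor Canton standard time.
Daylight saving runs 28 February – 10 October; the standard-time date in Othor Canton, 8 May 2027, is inside that window, so Othor Canton is at UTC+08:30.
10:15 UTC + 8h30m = 18:45 Othor Canton.

18:45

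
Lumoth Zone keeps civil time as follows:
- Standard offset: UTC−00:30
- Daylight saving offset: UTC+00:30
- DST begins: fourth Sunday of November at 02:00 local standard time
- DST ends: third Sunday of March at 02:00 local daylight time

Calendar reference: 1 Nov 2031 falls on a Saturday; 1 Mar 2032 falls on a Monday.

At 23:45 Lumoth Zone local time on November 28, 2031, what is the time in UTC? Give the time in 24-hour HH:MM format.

1 November 2031 is a Saturday, so the first Sunday is November 2 and the fourth is November 23.
1 March 2032 is a Monday, so the first Sunday is March 7 and the third is March 21.
November 28, 2031 falls between 23 November 2031 and 21 March 2032, so daylight saving is in effect and Lumoth Zone is at UTC+00:30.
23:45 local − 0h30m = 23:15 UTC.

23:15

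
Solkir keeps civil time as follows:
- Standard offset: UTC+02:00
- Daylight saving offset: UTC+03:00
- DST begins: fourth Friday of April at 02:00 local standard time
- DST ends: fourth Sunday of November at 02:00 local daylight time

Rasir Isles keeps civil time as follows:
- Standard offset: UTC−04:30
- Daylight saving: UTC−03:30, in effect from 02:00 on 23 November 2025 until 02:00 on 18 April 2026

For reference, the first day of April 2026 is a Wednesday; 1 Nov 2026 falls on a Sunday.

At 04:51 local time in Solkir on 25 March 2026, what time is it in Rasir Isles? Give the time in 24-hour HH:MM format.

1 April 2026 is a Wednesday, so the first Friday is April 3 and the fourth is April 24.
1 November 2026 is a Sunday, so the first Sunday is November 1 and the fourth is November 22.
Daylight saving runs 24 April – 22 November; 25 March 2026 is outside that window, so Solkir is on standard time at UTC+02:00.
04:51 Solkir − 2h = 02:51 UTC.
At the standard offset (UTC−04:30), 02:51 UTC − 4h30m = 22:21 Rasir Isles standard time (rolling into the previous day, 24 March 2026).
The standard-time date in Rasir Isles, 24 March 2026, falls between 23 November 2025 and 18 April 2026, so daylight saving is in effect and Rasir Isles is at UTC−03:30.
02:51 UTC − 3h30m = 23:21 Rasir Isles (rolling into the previous day, 24 March 2026).

23:21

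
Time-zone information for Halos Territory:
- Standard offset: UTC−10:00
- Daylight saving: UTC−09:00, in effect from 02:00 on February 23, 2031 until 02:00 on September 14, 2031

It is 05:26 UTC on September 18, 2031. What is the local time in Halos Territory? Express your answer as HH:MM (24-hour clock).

At the standard offset (UTC−10:00), 05:26 UTC − 10h = 19:26 Halos Territory standard time (rolling into the previous day, 17 September 2031).
The standard-time date in Halos Territory, September 17, 2031, is outside the daylight-saving period (23 February – 14 September), so Halos Territory is on standard time, UTC−10:00.
05:26 UTC − 10h = 19:26 local (rolling into the previous day, 17 September 2031).

19:26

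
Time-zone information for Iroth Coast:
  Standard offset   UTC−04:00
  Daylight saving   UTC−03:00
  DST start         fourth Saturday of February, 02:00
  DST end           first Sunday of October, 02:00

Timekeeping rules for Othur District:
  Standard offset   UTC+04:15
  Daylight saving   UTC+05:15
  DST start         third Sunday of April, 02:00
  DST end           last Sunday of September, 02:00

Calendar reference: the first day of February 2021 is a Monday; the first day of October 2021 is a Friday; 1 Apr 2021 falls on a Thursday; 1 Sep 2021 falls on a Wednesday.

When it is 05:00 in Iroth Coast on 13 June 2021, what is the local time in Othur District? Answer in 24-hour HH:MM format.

13:15

1 February 2021 is a Monday, so the first Saturday is February 6 and the fourth is February 27.
1 October 2021 is a Friday, so the first Sunday is October 3.
Daylight saving runs 27 February – 3 October; 13 June 2021 is inside that window, so Iroth Coast is at UTC−03:00.
05:00 Iroth Coast + 3h = 08:00 UTC.
1 April 2021 is a Thursday, so the first Sunday is April 4 and the third is April 18.
1 September 2021 is a Wednesday, so Sundays fall on 5, 12, 19, 26; the last is September 26.
At the standard offset (UTC+04:15), 08:00 UTC + 4h15m = 12:15 Othur District standard time.
The standard-time date in Othur District, 13 June 2021, lies within the daylight-saving period (18 April – 26 September), so Othur District is on daylight time, UTC+05:15.
08:00 UTC + 5h15m = 13:15 Othur District.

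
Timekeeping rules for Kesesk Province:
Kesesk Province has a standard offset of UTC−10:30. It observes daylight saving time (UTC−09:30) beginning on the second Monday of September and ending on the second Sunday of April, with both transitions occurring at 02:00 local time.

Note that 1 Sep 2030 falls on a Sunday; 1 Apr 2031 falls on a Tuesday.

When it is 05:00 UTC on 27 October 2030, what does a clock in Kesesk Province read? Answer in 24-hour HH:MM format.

1 September 2030 is a Sunday, so the first Monday is September 2 and the second is September 9.
1 April 2031 is a Tuesday, so the first Sunday is April 6 and the second is April 13.
At the standard offset (UTC−10:30), 05:00 UTC − 10h30m = 18:30 Kesesk Province standard time (rolling into the previous day, 26 October 2030).
The standard-time date in Kesesk Province, 26 October 2030, lies within the daylight-saving period (9 September 2030 – 13 April 2031), so Kesesk Province is on daylight time, UTC−09:30.
05:00 UTC − 9h30m = 19:30 local (rolling into the previous day, 26 October 2030).

19:30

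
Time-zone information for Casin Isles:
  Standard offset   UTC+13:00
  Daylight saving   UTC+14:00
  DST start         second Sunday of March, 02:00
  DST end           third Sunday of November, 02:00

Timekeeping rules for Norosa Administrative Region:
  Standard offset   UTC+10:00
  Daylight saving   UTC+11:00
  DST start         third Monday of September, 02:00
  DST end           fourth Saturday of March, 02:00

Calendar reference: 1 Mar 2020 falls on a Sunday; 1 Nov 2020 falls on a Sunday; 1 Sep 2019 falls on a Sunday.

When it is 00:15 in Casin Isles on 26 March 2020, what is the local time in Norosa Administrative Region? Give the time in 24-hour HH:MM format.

21:15

1 March 2020 is a Sunday, so the first Sunday is March 1 and the second is March 8.
1 November 2020 is a Sunday, so the first Sunday is November 1 and the third is November 15.
26 March 2020 falls between 8 March and 15 November, so daylight saving is in effect and Casin Isles is at UTC+14:00.
00:15 Casin Isles − 14h = 10:15 UTC (rolling into the previous day, 25 March 2020).
1 September 2019 is a Sunday, so the first Monday is September 2 and the third is September 16.
1 March 2020 is a Sunday, so the first Saturday is March 7 and the fourth is March 28.
At the standard offset (UTC+10:00), 10:15 UTC + 10h = 20:15 Norosa Administrative Region standard time.
Daylight saving runs 16 September 2019 – 28 March 2020; the standard-time date in Norosa Administrative Region, 25 March 2020, is inside that window, so Norosa Administrative Region is at UTC+11:00.
10:15 UTC + 11h = 21:15 Norosa Administrative Region.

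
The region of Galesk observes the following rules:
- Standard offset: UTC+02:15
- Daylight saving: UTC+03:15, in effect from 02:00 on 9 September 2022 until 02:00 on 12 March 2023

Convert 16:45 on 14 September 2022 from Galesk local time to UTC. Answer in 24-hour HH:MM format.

13:30

14 September 2022 lies within the daylight-saving period (9 September 2022 – 12 March 2023), so Galesk is on daylight time, UTC+03:15.
16:45 local − 3h15m = 13:30 UTC.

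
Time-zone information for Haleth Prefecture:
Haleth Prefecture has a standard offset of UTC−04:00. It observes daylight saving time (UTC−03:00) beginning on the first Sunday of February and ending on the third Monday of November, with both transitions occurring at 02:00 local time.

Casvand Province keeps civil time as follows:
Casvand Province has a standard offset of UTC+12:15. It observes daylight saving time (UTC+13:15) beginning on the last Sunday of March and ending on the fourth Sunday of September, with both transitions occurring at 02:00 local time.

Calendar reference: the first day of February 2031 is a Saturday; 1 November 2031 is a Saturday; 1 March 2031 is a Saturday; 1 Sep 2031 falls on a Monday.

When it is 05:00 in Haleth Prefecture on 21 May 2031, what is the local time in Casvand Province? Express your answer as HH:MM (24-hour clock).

21:15

1 February 2031 is a Saturday, so the first Sunday is February 2.
1 November 2031 is a Saturday, so the first Monday is November 3 and the third is November 17.
21 May 2031 lies within the daylight-saving period (2 February – 17 November), so Haleth Prefecture is on daylight time, UTC−03:00.
05:00 Haleth Prefecture + 3h = 08:00 UTC.
1 March 2031 is a Saturday, so Sundays fall on 2, 9, 16, 23, 30; the last is March 30.
1 September 2031 is a Monday, so the first Sunday is September 7 and the fourth is September 28.
At the standard offset (UTC+12:15), 08:00 UTC + 12h15m = 20:15 Casvand Province standard time.
The standard-time date in Casvand Province, 21 May 2031, lies within the daylight-saving period (30 March – 28 September), so Casvand Province is on daylight time, UTC+13:15.
08:00 UTC + 13h15m = 21:15 Casvand Province.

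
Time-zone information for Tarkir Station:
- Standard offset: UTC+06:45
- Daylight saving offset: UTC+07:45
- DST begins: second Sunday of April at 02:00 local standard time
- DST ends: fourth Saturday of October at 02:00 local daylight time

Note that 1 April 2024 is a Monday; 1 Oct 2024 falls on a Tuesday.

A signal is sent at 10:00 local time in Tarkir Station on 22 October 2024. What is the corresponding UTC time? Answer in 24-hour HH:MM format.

1 April 2024 is a Monday, so the first Sunday is April 7 and the second is April 14.
1 October 2024 is a Tuesday, so the first Saturday is October 5 and the fourth is October 26.
Daylight saving runs 14 April – 26 October; 22 October 2024 is inside that window, so Tarkir Station is at UTC+07:45.
10:00 local − 7h45m = 02:15 UTC.

02:15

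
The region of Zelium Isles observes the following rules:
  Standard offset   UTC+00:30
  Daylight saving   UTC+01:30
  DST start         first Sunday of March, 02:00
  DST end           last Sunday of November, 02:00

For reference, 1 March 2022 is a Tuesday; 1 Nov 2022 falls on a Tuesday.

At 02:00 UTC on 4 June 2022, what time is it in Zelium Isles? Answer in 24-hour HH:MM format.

1 March 2022 is a Tuesday, so the first Sunday is March 6.
1 November 2022 is a Tuesday, so Sundays fall on 6, 13, 20, 27; the last is November 27.
At the standard offset (UTC+00:30), 02:00 UTC + 0h30m = 02:30 Zelium Isles standard time.
The standard-time date in Zelium Isles, 4 June 2022, lies within the daylight-saving period (6 March – 27 November), so Zelium Isles is on daylight time, UTC+01:30.
02:00 UTC + 1h30m = 03:30 local.

03:30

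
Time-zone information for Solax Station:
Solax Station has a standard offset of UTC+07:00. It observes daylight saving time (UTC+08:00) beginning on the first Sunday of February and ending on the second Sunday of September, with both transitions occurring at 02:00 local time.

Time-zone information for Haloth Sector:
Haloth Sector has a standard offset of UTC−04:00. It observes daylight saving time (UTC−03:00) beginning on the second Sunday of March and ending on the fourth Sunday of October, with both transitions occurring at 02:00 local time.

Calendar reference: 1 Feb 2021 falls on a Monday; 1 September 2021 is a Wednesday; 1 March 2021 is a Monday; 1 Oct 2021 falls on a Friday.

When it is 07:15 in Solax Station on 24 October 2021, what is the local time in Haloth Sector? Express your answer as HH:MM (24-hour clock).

21:15

1 February 2021 is a Monday, so the first Sunday is February 7.
1 September 2021 is a Wednesday, so the first Sunday is September 5 and the second is September 12.
Daylight saving runs 7 February – 12 September; 24 October 2021 is outside that window, so Solax Station is on standard time at UTC+07:00.
07:15 Solax Station − 7h = 00:15 UTC.
1 March 2021 is a Monday, so the first Sunday is March 7 and the second is March 14.
1 October 2021 is a Friday, so the first Sunday is October 3 and the fourth is October 24.
At the standard offset (UTC−04:00), 00:15 UTC − 4h = 20:15 Haloth Sector standard time (rolling into the previous day, 23 October 2021).
The standard-time date in Haloth Sector, 23 October 2021, lies within the daylight-saving period (14 March – 24 October), so Haloth Sector is on daylight time, UTC−03:00.
00:15 UTC − 3h = 21:15 Haloth Sector (rolling into the previous day, 23 October 2021).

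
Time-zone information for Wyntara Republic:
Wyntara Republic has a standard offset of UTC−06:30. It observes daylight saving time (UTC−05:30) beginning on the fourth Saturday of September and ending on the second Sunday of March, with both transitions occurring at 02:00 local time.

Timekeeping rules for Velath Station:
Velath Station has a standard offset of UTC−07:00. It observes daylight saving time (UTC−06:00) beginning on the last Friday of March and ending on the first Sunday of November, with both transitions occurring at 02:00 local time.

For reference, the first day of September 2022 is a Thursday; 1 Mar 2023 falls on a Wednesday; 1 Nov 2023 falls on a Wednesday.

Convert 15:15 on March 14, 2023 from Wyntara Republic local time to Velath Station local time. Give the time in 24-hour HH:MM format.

14:45

1 September 2022 is a Thursday, so the first Saturday is September 3 and the fourth is September 24.
1 March 2023 is a Wednesday, so the first Sunday is March 5 and the second is March 12.
Daylight saving runs 24 September 2022 – 12 March 2023; March 14, 2023 is outside that window, so Wyntara Republic is on standard time at UTC−06:30.
15:15 Wyntara Republic + 6h30m = 21:45 UTC.
1 March 2023 is a Wednesday, so Fridays fall on 3, 10, 17, 24, 31; the last is March 31.
1 November 2023 is a Wednesday, so the first Sunday is November 5.
At the standard offset (UTC−07:00), 21:45 UTC − 7h = 14:45 Velath Station standard time.
The standard-time date in Velath Station, March 14, 2023, is outside the daylight-saving period (31 March – 5 November), so Velath Station is on standard time, UTC−07:00.
21:45 UTC − 7h = 14:45 Velath Station.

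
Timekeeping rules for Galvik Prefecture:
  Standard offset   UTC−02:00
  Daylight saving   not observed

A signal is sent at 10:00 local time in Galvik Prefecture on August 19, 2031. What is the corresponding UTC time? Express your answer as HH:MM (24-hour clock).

Galvik Prefecture stays on UTC−02:00 all year.
10:00 local + 2h = 12:00 UTC.

12:00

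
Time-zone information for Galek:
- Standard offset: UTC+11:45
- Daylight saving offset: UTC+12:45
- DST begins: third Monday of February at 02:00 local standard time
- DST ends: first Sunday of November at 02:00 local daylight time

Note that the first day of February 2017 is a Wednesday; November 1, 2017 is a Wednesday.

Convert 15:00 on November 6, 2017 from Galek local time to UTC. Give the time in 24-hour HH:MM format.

1 February 2017 is a Wednesday, so the first Monday is February 6 and the third is February 20.
1 November 2017 is a Wednesday, so the first Sunday is November 5.
November 6, 2017 is outside the daylight-saving period (20 February – 5 November), so Galek is on standard time, UTC+11:45.
15:00 local − 11h45m = 03:15 UTC.

03:15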